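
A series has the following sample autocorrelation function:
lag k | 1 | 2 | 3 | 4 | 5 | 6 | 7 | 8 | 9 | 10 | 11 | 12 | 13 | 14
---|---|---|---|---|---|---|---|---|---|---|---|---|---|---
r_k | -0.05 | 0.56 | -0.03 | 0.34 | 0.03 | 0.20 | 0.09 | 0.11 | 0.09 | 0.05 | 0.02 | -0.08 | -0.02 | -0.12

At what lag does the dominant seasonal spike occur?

The largest autocorrelation is r_2 = 0.56, with weaker echoes at lags 4 (0.34) and 6 (0.20); the remaining lags stay at or below 0.11.
The dominant spike at lag 2 indicates a seasonal period of 2.

2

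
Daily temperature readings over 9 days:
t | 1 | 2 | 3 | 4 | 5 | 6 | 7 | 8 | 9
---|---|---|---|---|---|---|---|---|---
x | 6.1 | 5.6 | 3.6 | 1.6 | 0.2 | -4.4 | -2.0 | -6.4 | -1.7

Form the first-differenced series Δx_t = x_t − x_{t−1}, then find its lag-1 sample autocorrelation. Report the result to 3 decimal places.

First differences Δx: -0.5, -2.0, -2.0, -1.4, -4.6, 2.4, -4.4, 4.7
Mean of differences = -0.9750
Numerator Σ(Δx_t−Δx̄)(Δx_{t+1}−Δx̄) = -40.6906
Denominator Σ(Δx_t−Δx̄)² = 70.9750
r_1(Δx) = -40.6906 / 70.9750 = -0.573

-0.573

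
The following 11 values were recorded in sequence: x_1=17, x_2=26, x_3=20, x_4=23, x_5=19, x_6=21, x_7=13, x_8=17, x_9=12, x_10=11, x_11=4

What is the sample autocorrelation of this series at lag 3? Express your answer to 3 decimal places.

0.032

Mean x̄ = (17 + 26 + 20 + 23 + 19 + 21 + 13 + 17 + 12 + 11 + 4)/11 = 16.6364
Numerator Σ_{t=1}^{8}(x_t−x̄)(x_{t+3}−x̄) = 12.5124
Denominator Σ(x_t−x̄)² = 390.5455
r_3 = 12.5124 / 390.5455 = 0.032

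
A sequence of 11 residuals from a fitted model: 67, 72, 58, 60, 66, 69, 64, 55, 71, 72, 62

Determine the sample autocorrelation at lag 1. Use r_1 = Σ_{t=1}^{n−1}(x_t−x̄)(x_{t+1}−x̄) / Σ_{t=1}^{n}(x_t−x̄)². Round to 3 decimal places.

Mean x̄ = (67 + 72 + 58 + 60 + 66 + 69 + 64 + 55 + 71 + 72 + 62)/11 = 65.0909
Numerator Σ_{t=1}^{10}(x_t−x̄)(x_{t+1}−x̄) = -34.1901
Denominator Σ(x_t−x̄)² = 338.9091
r_1 = -34.1901 / 338.9091 = -0.101

-0.101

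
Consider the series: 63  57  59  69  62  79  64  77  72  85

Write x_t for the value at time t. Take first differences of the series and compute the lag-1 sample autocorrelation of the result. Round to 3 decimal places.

First differences Δx: -6, 2, 10, -7, 17, -15, 13, -5, 13
Mean of differences = 2.4444
Numerator Σ(Δx_t−Δx̄)(Δx_{t+1}−Δx̄) = -803.6420
Denominator Σ(Δx_t−Δx̄)² = 1012.2222
r_1(Δx) = -803.6420 / 1012.2222 = -0.794

-0.794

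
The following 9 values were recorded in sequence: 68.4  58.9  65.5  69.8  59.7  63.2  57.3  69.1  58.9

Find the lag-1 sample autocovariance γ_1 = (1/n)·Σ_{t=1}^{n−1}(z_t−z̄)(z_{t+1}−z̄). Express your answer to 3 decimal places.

Mean z̄ = (68.4 + 58.9 + 65.5 + 69.8 + 59.7 + 63.2 + 57.3 + 69.1 + 58.9)/9 = 63.4222
Σ_{t=1}^{8}(z_t−z̄)(z_{t+1}−z̄) = -100.6438
γ_1 = -100.6438 / 9 = -11.183

-11.183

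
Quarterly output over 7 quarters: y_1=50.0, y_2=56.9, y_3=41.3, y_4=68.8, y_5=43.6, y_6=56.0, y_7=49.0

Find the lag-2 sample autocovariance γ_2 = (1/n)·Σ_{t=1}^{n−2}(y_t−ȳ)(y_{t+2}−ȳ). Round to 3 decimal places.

Mean ȳ = (50.0 + 56.9 + 41.3 + 68.8 + 43.6 + 56.0 + 49.0)/7 = 52.2286
Deviations: -2.2286, 4.6714, -10.9286, 16.5714, -8.6286, 3.7714, -3.2286
Σ_{t=1}^{5}(y_t−ȳ)(y_{t+2}−ȳ) = 286.4212
γ_2 = 286.4212 / 7 = 40.917

40.917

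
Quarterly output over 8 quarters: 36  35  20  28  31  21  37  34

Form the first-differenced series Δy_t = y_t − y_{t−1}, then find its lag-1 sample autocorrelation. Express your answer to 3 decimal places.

First differences Δy: -1, -15, 8, 3, -10, 16, -3
Mean of differences = -0.2857
Numerator Σ(Δy_t−Δȳ)(Δy_{t+1}−Δȳ) = -318.5102
Denominator Σ(Δy_t−Δȳ)² = 663.4286
r_1(Δy) = -318.5102 / 663.4286 = -0.480

-0.480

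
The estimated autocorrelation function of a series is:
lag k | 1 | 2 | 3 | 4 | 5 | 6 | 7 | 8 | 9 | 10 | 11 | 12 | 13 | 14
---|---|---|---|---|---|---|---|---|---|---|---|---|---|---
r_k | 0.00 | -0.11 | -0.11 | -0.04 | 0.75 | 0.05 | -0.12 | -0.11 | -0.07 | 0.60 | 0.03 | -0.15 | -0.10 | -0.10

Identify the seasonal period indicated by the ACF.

The largest autocorrelation is r_5 = 0.75, with a weaker echo at lag 10 (0.60); the remaining lags stay at or below 0.05.
The dominant spike at lag 5 indicates a seasonal period of 5.

5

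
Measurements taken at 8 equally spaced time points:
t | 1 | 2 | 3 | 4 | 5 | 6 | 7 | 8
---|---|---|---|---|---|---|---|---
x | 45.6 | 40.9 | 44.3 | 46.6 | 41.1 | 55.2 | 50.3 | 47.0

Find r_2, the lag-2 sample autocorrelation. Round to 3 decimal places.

-0.012

Mean x̄ = (45.6 + 40.9 + 44.3 + 46.6 + 41.1 + 55.2 + 50.3 + 47.0)/8 = 46.3750
Deviations from mean: -0.7750, -5.4750, -2.0750, 0.2250, -5.2750, 8.8250, 3.9250, 0.6250
Numerator Σ_{t=1}^{6}(x_t−x̄)(x_{t+2}−x̄) = -1.8813
Denominator Σ(x_t−x̄)² = 156.4350
r_2 = -1.8813 / 156.4350 = -0.012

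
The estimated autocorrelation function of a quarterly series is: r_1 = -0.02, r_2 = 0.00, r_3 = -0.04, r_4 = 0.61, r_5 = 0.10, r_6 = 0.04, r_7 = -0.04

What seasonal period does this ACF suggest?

The largest autocorrelation is r_4 = 0.61; the remaining lags stay at or below 0.10.
The dominant spike at lag 4 indicates a seasonal period of 4.

4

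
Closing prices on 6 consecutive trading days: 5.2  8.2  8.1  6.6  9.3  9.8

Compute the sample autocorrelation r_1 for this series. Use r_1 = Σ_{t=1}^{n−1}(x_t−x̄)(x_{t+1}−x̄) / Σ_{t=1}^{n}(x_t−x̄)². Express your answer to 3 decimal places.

-0.010

Mean x̄ = (5.2 + 8.2 + 8.1 + 6.6 + 9.3 + 9.8)/6 = 7.8667
Numerator Σ_{t=1}^{5}(x_t−x̄)(x_{t+1}−x̄) = -0.1511
Denominator Σ(x_t−x̄)² = 14.6733
r_1 = -0.1511 / 14.6733 = -0.010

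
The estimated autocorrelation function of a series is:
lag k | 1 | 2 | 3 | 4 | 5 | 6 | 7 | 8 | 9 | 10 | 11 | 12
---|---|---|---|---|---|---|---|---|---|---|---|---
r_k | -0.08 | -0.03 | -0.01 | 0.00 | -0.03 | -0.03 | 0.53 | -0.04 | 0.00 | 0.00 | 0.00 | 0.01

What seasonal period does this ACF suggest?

7

The largest autocorrelation is r_7 = 0.53; the remaining lags stay at or below 0.01.
The dominant spike at lag 7 indicates a seasonal period of 7.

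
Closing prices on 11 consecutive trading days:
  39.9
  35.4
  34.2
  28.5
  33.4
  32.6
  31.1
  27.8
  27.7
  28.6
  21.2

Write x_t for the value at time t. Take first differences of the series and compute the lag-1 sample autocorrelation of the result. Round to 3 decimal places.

First differences Δx: -4.5, -1.2, -5.7, 4.9, -0.8, -1.5, -3.3, -0.1, 0.9, -7.4
Mean of differences = -1.8700
Numerator Σ(Δx_t−Δx̄)(Δx_{t+1}−Δx̄) = -36.0929
Denominator Σ(Δx_t−Δx̄)² = 112.5810
r_1(Δx) = -36.0929 / 112.5810 = -0.321

-0.321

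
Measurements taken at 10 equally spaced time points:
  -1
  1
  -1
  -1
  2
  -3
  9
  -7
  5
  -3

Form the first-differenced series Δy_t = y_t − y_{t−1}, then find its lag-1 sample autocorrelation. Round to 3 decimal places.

First differences Δy: 2, -2, 0, 3, -5, 12, -16, 12, -8
Mean of differences = -0.2222
Numerator Σ(Δy_t−Δȳ)(Δy_{t+1}−Δȳ) = -558.1605
Denominator Σ(Δy_t−Δȳ)² = 649.5556
r_1(Δy) = -558.1605 / 649.5556 = -0.859

-0.859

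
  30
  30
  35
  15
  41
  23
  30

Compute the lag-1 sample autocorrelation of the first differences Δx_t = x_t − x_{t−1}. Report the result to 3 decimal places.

First differences Δx: 0, 5, -20, 26, -18, 7
Mean of differences = 0.0000
Numerator Σ(Δx_t−Δx̄)(Δx_{t+1}−Δx̄) = -1214.0000
Denominator Σ(Δx_t−Δx̄)² = 1474.0000
r_1(Δx) = -1214.0000 / 1474.0000 = -0.824

-0.824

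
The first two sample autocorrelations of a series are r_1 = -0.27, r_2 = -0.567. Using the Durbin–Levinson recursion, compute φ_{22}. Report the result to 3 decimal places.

-0.690

φ_{22} = (r_2 − r_1²) / (1 − r_1²)
r_1² = (-0.27)² = 0.0729
Numerator = -0.567 − 0.0729 = -0.6399; denominator = 1 − 0.0729 = 0.9271
φ_{22} = -0.6399 / 0.9271 = -0.690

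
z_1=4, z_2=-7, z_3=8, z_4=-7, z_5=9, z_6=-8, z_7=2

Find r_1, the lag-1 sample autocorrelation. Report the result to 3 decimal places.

-0.888

Mean z̄ = (4 − 7 + 8 − 7 + 9 − 8 + 2)/7 = 0.1429
Deviations from mean: 3.8571, -7.1429, 7.8571, -7.1429, 8.8571, -8.1429, 1.8571
Σ(z_t−z̄)(z_{t+1}−z̄) = (-27.5510) + (-56.1224) + (-56.1224) + (-63.2653) + (-72.1224) + (-15.1224) = -290.3061
Denominator Σ(z_t−z̄)² = 326.8571
r_1 = -290.3061 / 326.8571 = -0.888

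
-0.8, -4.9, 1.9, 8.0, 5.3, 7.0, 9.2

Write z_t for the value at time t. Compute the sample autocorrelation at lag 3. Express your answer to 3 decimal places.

Mean z̄ = (-0.8 − 4.9 + 1.9 + 8.0 + 5.3 + 7.0 + 9.2)/7 = 3.6714
Numerator Σ_{t=1}^{4}(z_t−z̄)(z_{t+3}−z̄) = -15.2796
Denominator Σ(z_t−z̄)² = 159.6343
r_3 = -15.2796 / 159.6343 = -0.096

-0.096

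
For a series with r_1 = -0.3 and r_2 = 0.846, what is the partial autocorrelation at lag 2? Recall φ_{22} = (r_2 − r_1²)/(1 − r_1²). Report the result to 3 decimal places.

0.831

φ_{22} = (r_2 − r_1²) / (1 − r_1²)
r_1² = (-0.3)² = 0.09
Numerator = 0.846 − 0.0900 = 0.7560; denominator = 1 − 0.0900 = 0.9100
φ_{22} = 0.7560 / 0.9100 = 0.831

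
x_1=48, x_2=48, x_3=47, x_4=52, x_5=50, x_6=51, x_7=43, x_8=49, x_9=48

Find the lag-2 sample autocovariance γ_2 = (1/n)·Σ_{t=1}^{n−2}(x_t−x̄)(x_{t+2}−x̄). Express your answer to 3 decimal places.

0.141

Mean x̄ = (48 + 48 + 47 + 52 + 50 + 51 + 43 + 49 + 48)/9 = 48.4444
Σ_{t=1}^{7}(x_t−x̄)(x_{t+2}−x̄) = 1.2716
γ_2 = 1.2716 / 9 = 0.141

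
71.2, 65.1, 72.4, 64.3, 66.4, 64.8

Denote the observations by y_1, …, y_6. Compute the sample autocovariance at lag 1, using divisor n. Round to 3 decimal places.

-5.015

Mean ȳ = (71.2 + 65.1 + 72.4 + 64.3 + 66.4 + 64.8)/6 = 67.3667
Σ_{t=1}^{5}(y_t−ȳ)(y_{t+1}−ȳ) = -30.0878
γ_1 = -30.0878 / 6 = -5.015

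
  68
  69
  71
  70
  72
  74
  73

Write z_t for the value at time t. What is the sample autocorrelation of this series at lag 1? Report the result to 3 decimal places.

Mean z̄ = (68 + 69 + 71 + 70 + 72 + 74 + 73)/7 = 71.0000
Deviations from mean: -3.0000, -2.0000, 0.0000, -1.0000, 1.0000, 3.0000, 2.0000
Numerator Σ_{t=1}^{6}(z_t−z̄)(z_{t+1}−z̄) = 14.0000
Denominator Σ(z_t−z̄)² = 28.0000
r_1 = 14.0000 / 28.0000 = 0.500

0.500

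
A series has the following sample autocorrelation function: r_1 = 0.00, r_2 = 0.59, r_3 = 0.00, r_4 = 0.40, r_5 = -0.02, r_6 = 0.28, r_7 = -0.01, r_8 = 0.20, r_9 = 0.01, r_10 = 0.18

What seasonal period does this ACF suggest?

2

The largest autocorrelation is r_2 = 0.59, with weaker echoes at lags 4 (0.40), 6 (0.28), 8 (0.20) and 10 (0.18); the remaining lags stay at or below 0.01.
The dominant spike at lag 2 indicates a seasonal period of 2.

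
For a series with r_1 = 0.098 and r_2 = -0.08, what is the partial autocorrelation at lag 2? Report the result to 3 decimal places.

-0.090

φ_{22} = (r_2 − r_1²) / (1 − r_1²)
r_1² = (0.098)² = 0.009604
Numerator = -0.08 − 0.0096 = -0.0896; denominator = 1 − 0.0096 = 0.9904
φ_{22} = -0.0896 / 0.9904 = -0.090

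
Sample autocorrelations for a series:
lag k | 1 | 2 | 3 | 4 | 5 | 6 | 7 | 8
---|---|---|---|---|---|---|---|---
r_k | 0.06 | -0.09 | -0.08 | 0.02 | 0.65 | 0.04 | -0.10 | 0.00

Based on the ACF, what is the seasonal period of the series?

The largest autocorrelation is r_5 = 0.65; the remaining lags stay at or below 0.06.
The dominant spike at lag 5 indicates a seasonal period of 5.

5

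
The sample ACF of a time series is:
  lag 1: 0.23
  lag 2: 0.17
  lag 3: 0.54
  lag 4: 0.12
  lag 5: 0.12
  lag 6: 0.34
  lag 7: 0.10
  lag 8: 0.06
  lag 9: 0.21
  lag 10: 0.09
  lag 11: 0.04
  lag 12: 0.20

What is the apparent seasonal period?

3

The largest autocorrelation is r_3 = 0.54, with a weaker echo at lag 6 (0.34); the remaining lags stay at or below 0.23. The elevated value at lag 1 (0.23), dropping to 0.17 at lag 2, reflects decaying short-term dependence rather than seasonality.
The dominant spike at lag 3 indicates a seasonal period of 3.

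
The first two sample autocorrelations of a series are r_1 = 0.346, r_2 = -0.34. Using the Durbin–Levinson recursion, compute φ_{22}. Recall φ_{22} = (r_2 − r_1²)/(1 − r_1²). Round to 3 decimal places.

φ_{22} = (r_2 − r_1²) / (1 − r_1²)
r_1² = (0.346)² = 0.119716
Numerator = -0.34 − 0.1197 = -0.4597; denominator = 1 − 0.1197 = 0.8803
φ_{22} = -0.4597 / 0.8803 = -0.522

-0.522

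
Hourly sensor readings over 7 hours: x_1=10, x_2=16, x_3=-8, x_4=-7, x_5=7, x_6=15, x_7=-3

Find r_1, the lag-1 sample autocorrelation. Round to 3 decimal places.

Mean x̄ = (10 + 16 − 8 − 7 + 7 + 15 − 3)/7 = 4.2857
Numerator Σ_{t=1}^{6}(x_t−x̄)(x_{t+1}−x̄) = -17.9388
Denominator Σ(x_t−x̄)² = 623.4286
r_1 = -17.9388 / 623.4286 = -0.029

-0.029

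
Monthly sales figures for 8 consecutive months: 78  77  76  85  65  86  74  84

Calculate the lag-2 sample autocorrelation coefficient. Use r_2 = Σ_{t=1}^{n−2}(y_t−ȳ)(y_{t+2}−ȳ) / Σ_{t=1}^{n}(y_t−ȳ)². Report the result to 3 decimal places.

0.516

Mean ȳ = (78 + 77 + 76 + 85 + 65 + 86 + 74 + 84)/8 = 78.1250
Deviations from mean: -0.1250, -1.1250, -2.1250, 6.8750, -13.1250, 7.8750, -4.1250, 5.8750
Σ(y_t−ȳ)(y_{t+2}−ȳ) = (0.2656) + (-7.7344) + (27.8906) + (54.1406) + (54.1406) + (46.2656) = 174.9688
Denominator Σ(y_t−ȳ)² = 338.8750
r_2 = 174.9688 / 338.8750 = 0.516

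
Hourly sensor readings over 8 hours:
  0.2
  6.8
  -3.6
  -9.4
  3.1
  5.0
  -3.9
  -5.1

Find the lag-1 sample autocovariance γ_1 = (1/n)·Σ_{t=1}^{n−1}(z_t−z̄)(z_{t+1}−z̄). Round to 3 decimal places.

-0.625

Mean z̄ = (0.2 + 6.8 − 3.6 − 9.4 + 3.1 + 5.0 − 3.9 − 5.1)/8 = -0.8625
Σ_{t=1}^{7}(z_t−z̄)(z_{t+1}−z̄) = -4.9989
γ_1 = -4.9989 / 8 = -0.625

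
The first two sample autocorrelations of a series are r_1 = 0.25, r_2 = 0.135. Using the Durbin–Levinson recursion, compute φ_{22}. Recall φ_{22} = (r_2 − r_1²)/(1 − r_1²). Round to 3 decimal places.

0.077

φ_{22} = (r_2 − r_1²) / (1 − r_1²)
r_1² = (0.25)² = 0.0625
Numerator = 0.135 − 0.0625 = 0.0725; denominator = 1 − 0.0625 = 0.9375
φ_{22} = 0.0725 / 0.9375 = 0.077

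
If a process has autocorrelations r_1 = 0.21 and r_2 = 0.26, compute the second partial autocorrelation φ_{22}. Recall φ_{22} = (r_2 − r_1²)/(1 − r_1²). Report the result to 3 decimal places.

φ_{22} = (r_2 − r_1²) / (1 − r_1²)
r_1² = (0.21)² = 0.0441
Numerator = 0.26 − 0.0441 = 0.2159; denominator = 1 − 0.0441 = 0.9559
φ_{22} = 0.2159 / 0.9559 = 0.226

0.226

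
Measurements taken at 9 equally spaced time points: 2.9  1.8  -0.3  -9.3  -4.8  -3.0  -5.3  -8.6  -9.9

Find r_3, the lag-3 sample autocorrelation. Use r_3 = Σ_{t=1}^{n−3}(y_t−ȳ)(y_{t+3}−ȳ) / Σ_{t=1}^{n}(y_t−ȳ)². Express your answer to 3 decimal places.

Mean ȳ = (2.9 + 1.8 − 0.3 − 9.3 − 4.8 − 3.0 − 5.3 − 8.6 − 9.9)/9 = -4.0556
Σ(y_t−ȳ)(y_{t+3}−ȳ) = (-36.4780) + (-4.3591) + (3.9642) + (6.5264) + (3.3831) + (-6.1691) = -33.1326
Denominator Σ(y_t−ȳ)² = 182.3022
r_3 = -33.1326 / 182.3022 = -0.182

-0.182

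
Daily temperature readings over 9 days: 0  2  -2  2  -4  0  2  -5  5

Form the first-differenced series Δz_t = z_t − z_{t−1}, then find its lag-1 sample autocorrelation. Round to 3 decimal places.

First differences Δz: 2, -4, 4, -6, 4, 2, -7, 10
Mean of differences = 0.6250
Numerator Σ(Δz_t−Δz̄)(Δz_{t+1}−Δz̄) = -144.0156
Denominator Σ(Δz_t−Δz̄)² = 237.8750
r_1(Δz) = -144.0156 / 237.8750 = -0.605

-0.605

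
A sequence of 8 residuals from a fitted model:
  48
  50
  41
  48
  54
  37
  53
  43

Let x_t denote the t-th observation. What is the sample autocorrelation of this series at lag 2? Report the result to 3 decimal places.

Mean x̄ = (48 + 50 + 41 + 48 + 54 + 37 + 53 + 43)/8 = 46.7500
Deviations from mean: 1.2500, 3.2500, -5.7500, 1.2500, 7.2500, -9.7500, 6.2500, -3.7500
Σ(x_t−x̄)(x_{t+2}−x̄) = (-7.1875) + (4.0625) + (-41.6875) + (-12.1875) + (45.3125) + (36.5625) = 24.8750
Denominator Σ(x_t−x̄)² = 247.5000
r_2 = 24.8750 / 247.5000 = 0.101

0.101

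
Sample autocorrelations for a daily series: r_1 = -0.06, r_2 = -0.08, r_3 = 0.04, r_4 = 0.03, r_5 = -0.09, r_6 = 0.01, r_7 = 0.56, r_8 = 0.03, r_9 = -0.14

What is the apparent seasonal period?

The largest autocorrelation is r_7 = 0.56; the remaining lags stay at or below 0.04.
The dominant spike at lag 7 indicates a seasonal period of 7.

7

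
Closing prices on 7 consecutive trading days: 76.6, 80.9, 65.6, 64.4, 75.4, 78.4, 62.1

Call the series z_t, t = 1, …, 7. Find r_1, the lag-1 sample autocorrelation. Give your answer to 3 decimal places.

-0.098

Mean z̄ = (76.6 + 80.9 + 65.6 + 64.4 + 75.4 + 78.4 + 62.1)/7 = 71.9143
Deviations from mean: 4.6857, 8.9857, -6.3143, -7.5143, 3.4857, 6.4857, -9.8143
Σ(z_t−z̄)(z_{t+1}−z̄) = (42.1045) + (-56.7384) + (47.4473) + (-26.1927) + (22.6073) + (-63.6527) = -34.4245
Denominator Σ(z_t−z̄)² = 349.5686
r_1 = -34.4245 / 349.5686 = -0.098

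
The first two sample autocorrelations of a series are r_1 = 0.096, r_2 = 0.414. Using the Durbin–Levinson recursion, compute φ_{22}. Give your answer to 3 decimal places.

φ_{22} = (r_2 − r_1²) / (1 − r_1²)
r_1² = (0.096)² = 0.009216
Numerator = 0.414 − 0.0092 = 0.4048; denominator = 1 − 0.0092 = 0.9908
φ_{22} = 0.4048 / 0.9908 = 0.409

0.409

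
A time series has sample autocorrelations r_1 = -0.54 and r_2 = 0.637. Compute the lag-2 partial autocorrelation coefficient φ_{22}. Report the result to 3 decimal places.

φ_{22} = (r_2 − r_1²) / (1 − r_1²)
r_1² = (-0.54)² = 0.2916
Numerator = 0.637 − 0.2916 = 0.3454; denominator = 1 − 0.2916 = 0.7084
φ_{22} = 0.3454 / 0.7084 = 0.488

0.488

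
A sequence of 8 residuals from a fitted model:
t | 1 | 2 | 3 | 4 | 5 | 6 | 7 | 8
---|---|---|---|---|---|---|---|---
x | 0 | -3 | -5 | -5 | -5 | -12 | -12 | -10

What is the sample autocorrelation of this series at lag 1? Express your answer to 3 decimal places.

0.550

Mean x̄ = (0 − 3 − 5 − 5 − 5 − 12 − 12 − 10)/8 = -6.5000
Deviations from mean: 6.5000, 3.5000, 1.5000, 1.5000, 1.5000, -5.5000, -5.5000, -3.5000
Numerator Σ_{t=1}^{7}(x_t−x̄)(x_{t+1}−x̄) = 73.7500
Denominator Σ(x_t−x̄)² = 134.0000
r_1 = 73.7500 / 134.0000 = 0.550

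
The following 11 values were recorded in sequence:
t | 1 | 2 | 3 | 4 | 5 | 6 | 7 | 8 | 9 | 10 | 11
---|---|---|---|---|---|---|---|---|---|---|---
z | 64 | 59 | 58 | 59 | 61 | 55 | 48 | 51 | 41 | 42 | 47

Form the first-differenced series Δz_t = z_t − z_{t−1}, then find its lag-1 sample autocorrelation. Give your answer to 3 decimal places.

First differences Δz: -5, -1, 1, 2, -6, -7, 3, -10, 1, 5
Mean of differences = -1.7000
Numerator Σ(Δz_t−Δz̄)(Δz_{t+1}−Δz̄) = -51.7900
Denominator Σ(Δz_t−Δz̄)² = 222.1000
r_1(Δz) = -51.7900 / 222.1000 = -0.233

-0.233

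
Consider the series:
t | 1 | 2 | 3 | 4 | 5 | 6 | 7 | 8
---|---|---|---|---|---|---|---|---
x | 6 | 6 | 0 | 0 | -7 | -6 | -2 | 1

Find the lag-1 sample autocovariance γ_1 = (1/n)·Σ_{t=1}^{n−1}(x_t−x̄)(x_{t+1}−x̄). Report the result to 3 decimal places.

10.711

Mean x̄ = (6 + 6 + 0 + 0 − 7 − 6 − 2 + 1)/8 = -0.2500
Σ_{t=1}^{7}(x_t−x̄)(x_{t+1}−x̄) = 85.6875
γ_1 = 85.6875 / 8 = 10.711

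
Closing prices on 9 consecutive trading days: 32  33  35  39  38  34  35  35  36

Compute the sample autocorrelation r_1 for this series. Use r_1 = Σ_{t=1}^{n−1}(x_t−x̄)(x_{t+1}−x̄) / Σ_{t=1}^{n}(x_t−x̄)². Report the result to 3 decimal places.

Mean x̄ = (32 + 33 + 35 + 39 + 38 + 34 + 35 + 35 + 36)/9 = 35.2222
Numerator Σ_{t=1}^{8}(x_t−x̄)(x_{t+1}−x̄) = 14.0617
Denominator Σ(x_t−x̄)² = 39.5556
r_1 = 14.0617 / 39.5556 = 0.355

0.355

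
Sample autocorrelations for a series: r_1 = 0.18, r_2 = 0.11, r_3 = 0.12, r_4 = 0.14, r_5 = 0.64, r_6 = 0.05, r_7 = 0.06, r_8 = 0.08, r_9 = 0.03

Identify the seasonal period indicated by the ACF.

The largest autocorrelation is r_5 = 0.64; the remaining lags stay at or below 0.18.
The dominant spike at lag 5 indicates a seasonal period of 5.

5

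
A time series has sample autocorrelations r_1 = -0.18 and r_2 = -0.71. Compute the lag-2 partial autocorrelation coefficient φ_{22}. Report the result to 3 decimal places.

φ_{22} = (r_2 − r_1²) / (1 − r_1²)
r_1² = (-0.18)² = 0.0324
Numerator = -0.71 − 0.0324 = -0.7424; denominator = 1 − 0.0324 = 0.9676
φ_{22} = -0.7424 / 0.9676 = -0.767

-0.767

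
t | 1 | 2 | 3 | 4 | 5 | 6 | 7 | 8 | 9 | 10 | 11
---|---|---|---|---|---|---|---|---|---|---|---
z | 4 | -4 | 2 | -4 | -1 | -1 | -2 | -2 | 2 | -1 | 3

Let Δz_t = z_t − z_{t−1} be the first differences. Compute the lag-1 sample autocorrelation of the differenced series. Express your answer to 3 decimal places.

-0.673

First differences Δz: -8, 6, -6, 3, 0, -1, 0, 4, -3, 4
Mean of differences = -0.1000
Numerator Σ(Δz_t−Δz̄)(Δz_{t+1}−Δz̄) = -125.7100
Denominator Σ(Δz_t−Δz̄)² = 186.9000
r_1(Δz) = -125.7100 / 186.9000 = -0.673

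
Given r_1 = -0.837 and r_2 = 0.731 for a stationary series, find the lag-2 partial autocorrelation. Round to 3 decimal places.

0.102

φ_{22} = (r_2 − r_1²) / (1 − r_1²)
r_1² = (-0.837)² = 0.700569
Numerator = 0.731 − 0.7006 = 0.0304; denominator = 1 − 0.7006 = 0.2994
φ_{22} = 0.0304 / 0.2994 = 0.102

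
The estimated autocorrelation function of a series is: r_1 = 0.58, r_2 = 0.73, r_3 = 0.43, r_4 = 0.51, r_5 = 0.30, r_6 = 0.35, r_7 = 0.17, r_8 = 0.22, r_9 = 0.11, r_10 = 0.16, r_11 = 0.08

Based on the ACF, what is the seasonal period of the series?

2

The largest autocorrelation is r_2 = 0.73; the remaining lags stay at or below 0.58.
The dominant spike at lag 2 indicates a seasonal period of 2.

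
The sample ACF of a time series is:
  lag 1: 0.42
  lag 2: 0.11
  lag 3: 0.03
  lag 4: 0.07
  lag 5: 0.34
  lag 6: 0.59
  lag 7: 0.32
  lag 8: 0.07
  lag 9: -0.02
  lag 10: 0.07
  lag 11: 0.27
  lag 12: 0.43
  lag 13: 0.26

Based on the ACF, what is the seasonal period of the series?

6

The largest autocorrelation is r_6 = 0.59, with a weaker echo at lag 12 (0.43); the remaining lags stay at or below 0.42. The elevated value at lag 1 (0.42), dropping to 0.11 at lag 2, reflects decaying short-term dependence rather than seasonality.
The dominant spike at lag 6 indicates a seasonal period of 6.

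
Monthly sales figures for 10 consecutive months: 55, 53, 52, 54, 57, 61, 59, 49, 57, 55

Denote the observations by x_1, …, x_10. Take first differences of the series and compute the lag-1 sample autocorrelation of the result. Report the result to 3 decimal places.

-0.320

First differences Δx: -2, -1, 2, 3, 4, -2, -10, 8, -2
Mean of differences = 0.0000
Numerator Σ(Δx_t−Δx̄)(Δx_{t+1}−Δx̄) = -66.0000
Denominator Σ(Δx_t−Δx̄)² = 206.0000
r_1(Δx) = -66.0000 / 206.0000 = -0.320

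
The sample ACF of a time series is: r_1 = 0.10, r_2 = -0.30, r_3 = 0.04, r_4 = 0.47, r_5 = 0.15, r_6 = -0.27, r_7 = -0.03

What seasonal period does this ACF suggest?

4

The largest autocorrelation is r_4 = 0.47; the remaining lags stay at or below 0.15.
The dominant spike at lag 4 indicates a seasonal period of 4.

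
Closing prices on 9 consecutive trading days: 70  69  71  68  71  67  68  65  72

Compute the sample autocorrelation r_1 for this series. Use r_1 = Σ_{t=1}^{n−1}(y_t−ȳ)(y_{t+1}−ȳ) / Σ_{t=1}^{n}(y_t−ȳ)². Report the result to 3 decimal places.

Mean ȳ = (70 + 69 + 71 + 68 + 71 + 67 + 68 + 65 + 72)/9 = 69.0000
Numerator Σ_{t=1}^{8}(y_t−ȳ)(y_{t+1}−ȳ) = -14.0000
Denominator Σ(y_t−ȳ)² = 40.0000
r_1 = -14.0000 / 40.0000 = -0.350

-0.350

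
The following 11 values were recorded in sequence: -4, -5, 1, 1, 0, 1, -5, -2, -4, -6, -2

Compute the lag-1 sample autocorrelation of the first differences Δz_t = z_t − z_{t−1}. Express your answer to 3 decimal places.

-0.380

First differences Δz: -1, 6, 0, -1, 1, -6, 3, -2, -2, 4
Mean of differences = 0.2000
Numerator Σ(Δz_t−Δz̄)(Δz_{t+1}−Δz̄) = -40.8400
Denominator Σ(Δz_t−Δz̄)² = 107.6000
r_1(Δz) = -40.8400 / 107.6000 = -0.380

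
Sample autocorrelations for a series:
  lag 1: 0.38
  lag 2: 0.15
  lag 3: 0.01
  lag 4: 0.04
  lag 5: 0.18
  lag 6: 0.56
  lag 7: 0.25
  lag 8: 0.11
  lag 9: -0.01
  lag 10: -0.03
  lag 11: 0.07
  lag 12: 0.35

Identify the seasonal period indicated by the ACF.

The largest autocorrelation is r_6 = 0.56; the remaining lags stay at or below 0.38. The elevated value at lag 1 (0.38), dropping to 0.15 at lag 2, reflects decaying short-term dependence rather than seasonality.
The dominant spike at lag 6 indicates a seasonal period of 6.

6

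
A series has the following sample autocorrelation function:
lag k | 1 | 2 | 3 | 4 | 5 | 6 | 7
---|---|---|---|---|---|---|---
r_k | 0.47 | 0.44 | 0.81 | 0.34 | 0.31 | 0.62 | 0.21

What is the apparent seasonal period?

The largest autocorrelation is r_3 = 0.81, with a weaker echo at lag 6 (0.62); the remaining lags stay at or below 0.47. The elevated value at lag 1 (0.47), dropping to 0.44 at lag 2, reflects decaying short-term dependence rather than seasonality.
The dominant spike at lag 3 indicates a seasonal period of 3.

3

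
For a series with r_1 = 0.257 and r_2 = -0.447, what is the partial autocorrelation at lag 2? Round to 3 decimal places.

-0.549

φ_{22} = (r_2 − r_1²) / (1 − r_1²)
r_1² = (0.257)² = 0.066049
Numerator = -0.447 − 0.0660 = -0.5130; denominator = 1 − 0.0660 = 0.9340
φ_{22} = -0.5130 / 0.9340 = -0.549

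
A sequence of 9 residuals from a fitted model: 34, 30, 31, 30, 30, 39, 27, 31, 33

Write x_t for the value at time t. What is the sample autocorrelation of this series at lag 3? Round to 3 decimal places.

0.138

Mean x̄ = (34 + 30 + 31 + 30 + 30 + 39 + 27 + 31 + 33)/9 = 31.6667
Σ(x_t−x̄)(x_{t+3}−x̄) = (-3.8889) + (2.7778) + (-4.8889) + (7.7778) + (1.1111) + (9.7778) = 12.6667
Denominator Σ(x_t−x̄)² = 92.0000
r_3 = 12.6667 / 92.0000 = 0.138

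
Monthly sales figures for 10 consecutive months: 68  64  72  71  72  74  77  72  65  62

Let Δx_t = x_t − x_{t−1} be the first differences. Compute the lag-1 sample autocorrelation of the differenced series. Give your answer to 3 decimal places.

0.047

First differences Δx: -4, 8, -1, 1, 2, 3, -5, -7, -3
Mean of differences = -0.6667
Numerator Σ(Δx_t−Δx̄)(Δx_{t+1}−Δx̄) = 8.2222
Denominator Σ(Δx_t−Δx̄)² = 174.0000
r_1(Δx) = 8.2222 / 174.0000 = 0.047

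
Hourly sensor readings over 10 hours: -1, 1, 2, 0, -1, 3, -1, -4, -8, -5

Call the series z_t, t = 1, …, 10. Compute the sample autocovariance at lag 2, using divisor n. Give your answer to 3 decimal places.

Mean z̄ = (-1 + 1 + 2 + 0 − 1 + 3 − 1 − 4 − 8 − 5)/10 = -1.4000
Σ_{t=1}^{8}(z_t−z̄)(z_{t+2}−z̄) = 7.6800
γ_2 = 7.6800 / 10 = 0.768

0.768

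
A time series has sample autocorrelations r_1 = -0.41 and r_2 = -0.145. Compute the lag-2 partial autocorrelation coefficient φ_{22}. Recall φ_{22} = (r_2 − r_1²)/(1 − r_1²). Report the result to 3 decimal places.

φ_{22} = (r_2 − r_1²) / (1 − r_1²)
r_1² = (-0.41)² = 0.1681
Numerator = -0.145 − 0.1681 = -0.3131; denominator = 1 − 0.1681 = 0.8319
φ_{22} = -0.3131 / 0.8319 = -0.376

-0.376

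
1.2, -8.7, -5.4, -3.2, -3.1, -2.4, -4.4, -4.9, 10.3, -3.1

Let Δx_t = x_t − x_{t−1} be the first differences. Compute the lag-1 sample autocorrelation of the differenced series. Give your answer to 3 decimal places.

First differences Δx: -9.9, 3.3, 2.2, 0.1, 0.7, -2.0, -0.5, 15.2, -13.4
Mean of differences = -0.4778
Numerator Σ(Δx_t−Δx̄)(Δx_{t+1}−Δx̄) = -227.9505
Denominator Σ(Δx_t−Δx̄)² = 527.0356
r_1(Δx) = -227.9505 / 527.0356 = -0.433

-0.433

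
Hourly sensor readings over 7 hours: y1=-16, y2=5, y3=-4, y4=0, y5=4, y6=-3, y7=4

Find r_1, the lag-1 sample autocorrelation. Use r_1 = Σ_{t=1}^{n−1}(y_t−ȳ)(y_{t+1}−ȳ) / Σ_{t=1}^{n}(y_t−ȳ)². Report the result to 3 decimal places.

-0.381

Mean ȳ = (-16 + 5 − 4 + 0 + 4 − 3 + 4)/7 = -1.4286
Deviations from mean: -14.5714, 6.4286, -2.5714, 1.4286, 5.4286, -1.5714, 5.4286
Numerator Σ_{t=1}^{6}(y_t−ȳ)(y_{t+1}−ȳ) = -123.1837
Denominator Σ(y_t−ȳ)² = 323.7143
r_1 = -123.1837 / 323.7143 = -0.381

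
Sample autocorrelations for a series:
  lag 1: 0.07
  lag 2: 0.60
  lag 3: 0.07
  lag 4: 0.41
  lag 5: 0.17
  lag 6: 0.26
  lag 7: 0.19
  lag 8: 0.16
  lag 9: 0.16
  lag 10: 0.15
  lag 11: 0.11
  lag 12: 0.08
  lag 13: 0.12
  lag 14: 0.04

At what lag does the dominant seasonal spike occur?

The largest autocorrelation is r_2 = 0.60, with weaker echoes at lags 4 (0.41) and 6 (0.26); the remaining lags stay at or below 0.19.
The dominant spike at lag 2 indicates a seasonal period of 2.

2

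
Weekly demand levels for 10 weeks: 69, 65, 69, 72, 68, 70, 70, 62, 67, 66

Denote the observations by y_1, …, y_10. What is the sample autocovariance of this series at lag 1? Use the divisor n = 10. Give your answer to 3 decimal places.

-0.224

Mean ȳ = (69 + 65 + 69 + 72 + 68 + 70 + 70 + 62 + 67 + 66)/10 = 67.8000
Σ_{t=1}^{9}(y_t−ȳ)(y_{t+1}−ȳ) = -2.2400
γ_1 = -2.2400 / 10 = -0.224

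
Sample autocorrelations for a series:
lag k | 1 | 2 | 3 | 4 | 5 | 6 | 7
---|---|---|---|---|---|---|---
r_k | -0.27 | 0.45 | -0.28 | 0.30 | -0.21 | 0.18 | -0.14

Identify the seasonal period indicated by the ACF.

The largest autocorrelation is r_2 = 0.45, with weaker echoes at lags 4 (0.30) and 6 (0.18); the remaining lags stay at or below -0.14.
The dominant spike at lag 2 indicates a seasonal period of 2.

2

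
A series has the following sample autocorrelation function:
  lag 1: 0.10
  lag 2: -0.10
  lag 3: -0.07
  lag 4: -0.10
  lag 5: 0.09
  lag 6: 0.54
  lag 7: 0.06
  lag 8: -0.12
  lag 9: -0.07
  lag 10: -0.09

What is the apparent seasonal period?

The largest autocorrelation is r_6 = 0.54; the remaining lags stay at or below 0.10.
The dominant spike at lag 6 indicates a seasonal period of 6.

6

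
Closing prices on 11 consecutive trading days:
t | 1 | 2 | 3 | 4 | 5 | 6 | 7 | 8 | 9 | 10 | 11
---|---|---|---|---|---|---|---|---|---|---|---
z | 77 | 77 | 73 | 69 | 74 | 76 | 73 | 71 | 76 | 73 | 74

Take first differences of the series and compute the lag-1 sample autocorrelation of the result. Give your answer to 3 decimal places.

-0.215

First differences Δz: 0, -4, -4, 5, 2, -3, -2, 5, -3, 1
Mean of differences = -0.3000
Numerator Σ(Δz_t−Δz̄)(Δz_{t+1}−Δz̄) = -23.2900
Denominator Σ(Δz_t−Δz̄)² = 108.1000
r_1(Δz) = -23.2900 / 108.1000 = -0.215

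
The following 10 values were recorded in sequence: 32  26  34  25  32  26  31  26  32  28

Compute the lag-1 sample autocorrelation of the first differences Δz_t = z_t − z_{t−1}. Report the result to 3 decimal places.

First differences Δz: -6, 8, -9, 7, -6, 5, -5, 6, -4
Mean of differences = -0.4444
Numerator Σ(Δz_t−Δz̄)(Δz_{t+1}−Δz̄) = -331.5309
Denominator Σ(Δz_t−Δz̄)² = 366.2222
r_1(Δz) = -331.5309 / 366.2222 = -0.905

-0.905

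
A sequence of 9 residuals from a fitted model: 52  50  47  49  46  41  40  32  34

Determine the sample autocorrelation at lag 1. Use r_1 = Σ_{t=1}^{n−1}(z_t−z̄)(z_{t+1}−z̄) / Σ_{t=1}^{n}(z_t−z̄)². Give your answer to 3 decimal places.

Mean z̄ = (52 + 50 + 47 + 49 + 46 + 41 + 40 + 32 + 34)/9 = 43.4444
Numerator Σ_{t=1}^{8}(z_t−z̄)(z_{t+1}−z̄) = 263.0247
Denominator Σ(z_t−z̄)² = 404.2222
r_1 = 263.0247 / 404.2222 = 0.651

0.651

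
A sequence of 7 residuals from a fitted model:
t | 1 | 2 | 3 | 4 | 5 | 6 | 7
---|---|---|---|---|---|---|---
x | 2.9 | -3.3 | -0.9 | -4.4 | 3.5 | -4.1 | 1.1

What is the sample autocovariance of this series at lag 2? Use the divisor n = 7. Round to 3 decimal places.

Mean x̄ = (2.9 − 3.3 − 0.9 − 4.4 + 3.5 − 4.1 + 1.1)/7 = -0.7429
Σ_{t=1}^{5}(x_t−x̄)(x_{t+2}−x̄) = 28.2092
γ_2 = 28.2092 / 7 = 4.030

4.030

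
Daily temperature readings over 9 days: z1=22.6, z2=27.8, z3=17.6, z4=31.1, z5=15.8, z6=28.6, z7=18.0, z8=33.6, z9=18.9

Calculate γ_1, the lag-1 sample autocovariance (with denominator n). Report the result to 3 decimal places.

Mean z̄ = (22.6 + 27.8 + 17.6 + 31.1 + 15.8 + 28.6 + 18.0 + 33.6 + 18.9)/9 = 23.7778
Σ_{t=1}^{8}(z_t−z̄)(z_{t+1}−z̄) = -304.2294
γ_1 = -304.2294 / 9 = -33.803

-33.803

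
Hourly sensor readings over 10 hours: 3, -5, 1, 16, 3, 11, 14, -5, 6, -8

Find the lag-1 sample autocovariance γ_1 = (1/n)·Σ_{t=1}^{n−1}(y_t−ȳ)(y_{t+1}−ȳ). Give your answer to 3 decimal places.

-7.756

Mean ȳ = (3 − 5 + 1 + 16 + 3 + 11 + 14 − 5 + 6 − 8)/10 = 3.6000
Σ_{t=1}^{9}(y_t−ȳ)(y_{t+1}−ȳ) = -77.5600
γ_1 = -77.5600 / 10 = -7.756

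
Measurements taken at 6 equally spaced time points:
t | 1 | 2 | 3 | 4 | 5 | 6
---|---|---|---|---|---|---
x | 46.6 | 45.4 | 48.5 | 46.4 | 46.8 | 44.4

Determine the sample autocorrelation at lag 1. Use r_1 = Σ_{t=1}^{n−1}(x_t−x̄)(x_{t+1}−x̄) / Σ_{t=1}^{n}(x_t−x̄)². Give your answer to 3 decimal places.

Mean x̄ = (46.6 + 45.4 + 48.5 + 46.4 + 46.8 + 44.4)/6 = 46.3500
Deviations from mean: 0.2500, -0.9500, 2.1500, 0.0500, 0.4500, -1.9500
Σ(x_t−x̄)(x_{t+1}−x̄) = (-0.2375) + (-2.0425) + (0.1075) + (0.0225) + (-0.8775) = -3.0275
Denominator Σ(x_t−x̄)² = 9.5950
r_1 = -3.0275 / 9.5950 = -0.316

-0.316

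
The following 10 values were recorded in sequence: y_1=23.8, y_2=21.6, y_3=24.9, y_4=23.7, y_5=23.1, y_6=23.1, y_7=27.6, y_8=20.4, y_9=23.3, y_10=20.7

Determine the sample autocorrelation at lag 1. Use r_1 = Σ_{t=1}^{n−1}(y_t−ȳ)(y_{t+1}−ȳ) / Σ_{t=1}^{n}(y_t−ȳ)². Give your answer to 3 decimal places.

-0.410

Mean ȳ = (23.8 + 21.6 + 24.9 + 23.7 + 23.1 + 23.1 + 27.6 + 20.4 + 23.3 + 20.7)/10 = 23.2200
Numerator Σ_{t=1}^{9}(y_t−ȳ)(y_{t+1}−ȳ) = -16.2024
Denominator Σ(y_t−ȳ)² = 39.5360
r_1 = -16.2024 / 39.5360 = -0.410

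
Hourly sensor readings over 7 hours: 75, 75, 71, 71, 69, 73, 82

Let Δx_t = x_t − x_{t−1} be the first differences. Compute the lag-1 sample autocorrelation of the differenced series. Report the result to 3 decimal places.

First differences Δx: 0, -4, 0, -2, 4, 9
Mean of differences = 1.1667
Numerator Σ(Δx_t−Δx̄)(Δx_{t+1}−Δx̄) = 28.9722
Denominator Σ(Δx_t−Δx̄)² = 108.8333
r_1(Δx) = 28.9722 / 108.8333 = 0.266

0.266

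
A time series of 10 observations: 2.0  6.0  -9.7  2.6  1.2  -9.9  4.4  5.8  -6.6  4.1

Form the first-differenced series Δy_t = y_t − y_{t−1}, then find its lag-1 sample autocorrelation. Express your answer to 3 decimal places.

-0.536

First differences Δy: 4.0, -15.7, 12.3, -1.4, -11.1, 14.3, 1.4, -12.4, 10.7
Mean of differences = 0.2333
Numerator Σ(Δy_t−Δȳ)(Δy_{t+1}−Δȳ) = -543.4544
Denominator Σ(Δy_t−Δȳ)² = 1013.1600
r_1(Δy) = -543.4544 / 1013.1600 = -0.536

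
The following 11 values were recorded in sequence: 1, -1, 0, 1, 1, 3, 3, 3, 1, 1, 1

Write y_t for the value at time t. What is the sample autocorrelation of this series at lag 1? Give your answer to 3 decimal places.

Mean ȳ = (1 − 1 + 0 + 1 + 1 + 3 + 3 + 3 + 1 + 1 + 1)/11 = 1.2727
Numerator Σ_{t=1}^{10}(y_t−ȳ)(y_{t+1}−ȳ) = 9.1074
Denominator Σ(y_t−ȳ)² = 16.1818
r_1 = 9.1074 / 16.1818 = 0.563

0.563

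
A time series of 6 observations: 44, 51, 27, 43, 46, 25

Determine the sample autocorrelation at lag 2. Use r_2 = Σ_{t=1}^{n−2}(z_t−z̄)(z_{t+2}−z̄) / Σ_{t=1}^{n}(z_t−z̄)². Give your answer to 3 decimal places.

Mean z̄ = (44 + 51 + 27 + 43 + 46 + 25)/6 = 39.3333
Deviations from mean: 4.6667, 11.6667, -12.3333, 3.6667, 6.6667, -14.3333
Numerator Σ_{t=1}^{4}(z_t−z̄)(z_{t+2}−z̄) = -149.5556
Denominator Σ(z_t−z̄)² = 573.3333
r_2 = -149.5556 / 573.3333 = -0.261

-0.261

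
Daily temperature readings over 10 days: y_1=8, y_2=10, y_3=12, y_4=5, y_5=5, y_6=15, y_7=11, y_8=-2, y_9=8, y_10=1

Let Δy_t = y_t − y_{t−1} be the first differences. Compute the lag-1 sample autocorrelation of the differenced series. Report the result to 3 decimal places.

First differences Δy: 2, 2, -7, 0, 10, -4, -13, 10, -7
Mean of differences = -0.7778
Numerator Σ(Δy_t−Δȳ)(Δy_{t+1}−Δȳ) = -200.1605
Denominator Σ(Δy_t−Δȳ)² = 485.5556
r_1(Δy) = -200.1605 / 485.5556 = -0.412

-0.412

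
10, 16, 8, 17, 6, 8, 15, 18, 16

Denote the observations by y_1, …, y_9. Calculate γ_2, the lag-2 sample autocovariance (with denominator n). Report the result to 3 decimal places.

Mean ȳ = (10 + 16 + 8 + 17 + 6 + 8 + 15 + 18 + 16)/9 = 12.6667
Σ_{t=1}^{7}(y_t−ȳ)(y_{t+2}−ȳ) = 5.1111
γ_2 = 5.1111 / 9 = 0.568

0.568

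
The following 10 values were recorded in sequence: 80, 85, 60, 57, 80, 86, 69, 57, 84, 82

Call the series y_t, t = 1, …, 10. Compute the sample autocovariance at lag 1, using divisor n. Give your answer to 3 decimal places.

Mean ȳ = (80 + 85 + 60 + 57 + 80 + 86 + 69 + 57 + 84 + 82)/10 = 74.0000
Σ_{t=1}^{9}(y_t−ȳ)(y_{t+1}−ȳ) = 55.0000
γ_1 = 55.0000 / 10 = 5.500

5.500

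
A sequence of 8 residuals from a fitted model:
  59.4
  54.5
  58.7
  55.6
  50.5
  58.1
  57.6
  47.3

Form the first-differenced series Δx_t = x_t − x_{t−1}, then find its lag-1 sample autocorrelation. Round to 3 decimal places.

-0.240

First differences Δx: -4.9, 4.2, -3.1, -5.1, 7.6, -0.5, -10.3
Mean of differences = -1.7286
Numerator Σ(Δx_t−Δx̄)(Δx_{t+1}−Δx̄) = -52.8294
Denominator Σ(Δx_t−Δx̄)² = 220.4543
r_1(Δx) = -52.8294 / 220.4543 = -0.240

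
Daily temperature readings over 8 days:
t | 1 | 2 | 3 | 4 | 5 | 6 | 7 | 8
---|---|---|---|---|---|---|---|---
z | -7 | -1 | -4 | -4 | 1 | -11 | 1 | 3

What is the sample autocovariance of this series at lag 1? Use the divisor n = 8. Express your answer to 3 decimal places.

-6.633

Mean z̄ = (-7 − 1 − 4 − 4 + 1 − 11 + 1 + 3)/8 = -2.7500
Σ_{t=1}^{7}(z_t−z̄)(z_{t+1}−z̄) = -53.0625
γ_1 = -53.0625 / 8 = -6.633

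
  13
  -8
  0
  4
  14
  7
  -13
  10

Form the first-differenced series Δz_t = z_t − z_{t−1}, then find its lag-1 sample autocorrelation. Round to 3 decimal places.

First differences Δz: -21, 8, 4, 10, -7, -20, 23
Mean of differences = -0.4286
Numerator Σ(Δz_t−Δz̄)(Δz_{t+1}−Δz̄) = -488.3265
Denominator Σ(Δz_t−Δz̄)² = 1597.7143
r_1(Δz) = -488.3265 / 1597.7143 = -0.306

-0.306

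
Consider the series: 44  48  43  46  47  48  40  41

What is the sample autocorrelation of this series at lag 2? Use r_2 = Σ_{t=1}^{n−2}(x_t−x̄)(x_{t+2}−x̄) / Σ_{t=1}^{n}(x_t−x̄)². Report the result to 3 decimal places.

Mean x̄ = (44 + 48 + 43 + 46 + 47 + 48 + 40 + 41)/8 = 44.6250
Numerator Σ_{t=1}^{6}(x_t−x̄)(x_{t+2}−x̄) = -16.7813
Denominator Σ(x_t−x̄)² = 67.8750
r_2 = -16.7813 / 67.8750 = -0.247

-0.247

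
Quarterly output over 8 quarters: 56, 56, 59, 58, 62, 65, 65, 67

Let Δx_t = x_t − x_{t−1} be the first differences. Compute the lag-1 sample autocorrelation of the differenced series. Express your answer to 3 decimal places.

First differences Δx: 0, 3, -1, 4, 3, 0, 2
Mean of differences = 1.5714
Numerator Σ(Δx_t−Δx̄)(Δx_{t+1}−Δx̄) = -11.6122
Denominator Σ(Δx_t−Δx̄)² = 21.7143
r_1(Δx) = -11.6122 / 21.7143 = -0.535

-0.535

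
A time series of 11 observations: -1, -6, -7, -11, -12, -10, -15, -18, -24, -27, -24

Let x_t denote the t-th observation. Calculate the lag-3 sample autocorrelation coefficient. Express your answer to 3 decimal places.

Mean x̄ = (-1 − 6 − 7 − 11 − 12 − 10 − 15 − 18 − 24 − 27 − 24)/11 = -14.0909
Numerator Σ_{t=1}^{8}(x_t−x̄)(x_{t+3}−x̄) = 85.3388
Denominator Σ(x_t−x̄)² = 696.9091
r_3 = 85.3388 / 696.9091 = 0.122

0.122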